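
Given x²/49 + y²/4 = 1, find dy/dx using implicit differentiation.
Apply d/dx to both sides, remembering that y depends on x. Each occurrence of y therefore brings in a y' = dy/dx via the chain rule.

With F(x, y) equal to the left-hand side minus the right, differentiate F term by term:
  d/dx[x^2/49] = 2x/49
  d/dx[y^2/4] = y·y'/2
  d/dx[-1] = 0
Adding these up, d/dx[F] = 0 becomes
  (2x/49) + (y/2)·y' = 0,
so isolating y',
  dy/dx = -(2x/49)/(y/2) = -4x/(49y)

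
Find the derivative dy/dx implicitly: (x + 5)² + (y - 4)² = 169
Differentiate both sides with respect to x, treating y as y(x). By the chain rule, any term containing y contributes a factor of y' = dy/dx when we differentiate it.

Move every term to one side and write the relation as F(x, y) = 0. Term by term,
  d/dx[(x + 5)^2] = 2x + 10
  d/dx[(y - 4)^2] = 2·y'(y - 4)
  d/dx[-169] = 0

The pieces without y' make up ∂F/∂x and the coefficient of y' is ∂F/∂y:
  ∂F/∂x = 2x + 10,
  ∂F/∂y = 2y - 8.

Since d/dx[F] = ∂F/∂x + (∂F/∂y)·y' = 0, solve for y':
  (∂F/∂y)·y' = -∂F/∂x
  dy/dx = -(∂F/∂x)/(∂F/∂y) = -(2x + 10)/(2y - 8) = (-x - 5)/(y - 4)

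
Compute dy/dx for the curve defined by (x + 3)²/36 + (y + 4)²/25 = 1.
Differentiate the relation implicitly: treat y = y(x) and apply the chain rule, so every y-derivative picks up a y' = dy/dx factor.

With everything moved to the left-hand side, differentiate term by term:
  d/dx[(x + 3)^2/36] = x/18 + 1/6
  d/dx[(y + 4)^2/25] = 2·y'(y + 4)/25
  d/dx[-1] = 0

Separating the contributions that come from x directly and those that come through y:
  without y':      x/18 + 1/6
  multiplying y':  2y/25 + 8/25

so (x/18 + 1/6) + (2y/25 + 8/25)·y' = 0, and therefore
  dy/dx = -(x/18 + 1/6)/(2y/25 + 8/25)
        = -((x + 3)/18)/(2(y + 4)/25) = 25(-x - 3)/(36(y + 4))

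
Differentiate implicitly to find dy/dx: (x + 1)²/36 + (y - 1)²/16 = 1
Take d/dx of both sides. Since y is implicitly a function of x, the chain rule attaches a y' = dy/dx factor whenever we differentiate through y.

Set F(x, y) = (left side) − (right side), so the curve is F = 0. Differentiating each term of F:
  d/dx[(x + 1)^2/36] = x/18 + 1/18
  d/dx[(y - 1)^2/16] = y'(y - 1)/8
  d/dx[-1] = 0

Collecting, the y'-free part is the partial derivative in x and the y' coefficient is the partial derivative in y:
  ∂F/∂x = x/18 + 1/18
  ∂F/∂y = y/8 - 1/8

so d/dx[F(x, y(x))] = ∂F/∂x + (∂F/∂y)·y' = 0. Rearranging,
  dy/dx = -(∂F/∂x)/(∂F/∂y) = -(x/18 + 1/18)/(y/8 - 1/8)
        = -((x + 1)/18)/((y - 1)/8) = 4(-x - 1)/(9(y - 1))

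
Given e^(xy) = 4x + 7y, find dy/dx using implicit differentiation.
Differentiate the relation implicitly: treat y = y(x) and apply the chain rule, so every y-derivative picks up a y' = dy/dx factor.

With everything moved to the left-hand side, differentiate term by term:
  d/dx[-4x] = -4
  d/dx[-7y] = -7·y'
  d/dx[e^(xy)] = (x·y' + y)·e^(xy)

Separating the contributions that come from x directly and those that come through y:
  without y':      y·e^(xy) - 4
  multiplying y':  x·e^(xy) - 7

so (y·e^(xy) - 4) + (x·e^(xy) - 7)·y' = 0, and therefore
  dy/dx = -(y·e^(xy) - 4)/(x·e^(xy) - 7) = (-y·e^(xy) + 4)/(x·e^(xy) - 7)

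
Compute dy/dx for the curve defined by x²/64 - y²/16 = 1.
Differentiate the relation implicitly: treat y = y(x) and apply the chain rule, so every y-derivative picks up a y' = dy/dx factor.

With everything moved to the left-hand side, differentiate term by term:
  d/dx[x^2/64] = x/32
  d/dx[-y^2/16] = -y·y'/8
  d/dx[-1] = 0

Separating the contributions that come from x directly and those that come through y:
  without y':      x/32
  multiplying y':  -y/8

so (x/32) + (-y/8)·y' = 0, and therefore
  dy/dx = -(x/32)/(-y/8) = x/(4y)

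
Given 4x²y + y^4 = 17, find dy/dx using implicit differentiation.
Differentiate both sides with respect to x, treating y as y(x). By the chain rule, any term containing y contributes a factor of y' = dy/dx when we differentiate it.

Move every term to one side and write the relation as F(x, y) = 0. Term by term,
  d/dx[4x^2y] = 4x^2·y' + 8xy
  d/dx[y^4] = 4y^3·y'
  d/dx[-17] = 0

The pieces without y' make up ∂F/∂x and the coefficient of y' is ∂F/∂y:
  ∂F/∂x = 8xy,
  ∂F/∂y = 4x^2 + 4y^3.

Since d/dx[F] = ∂F/∂x + (∂F/∂y)·y' = 0, solve for y':
  (∂F/∂y)·y' = -∂F/∂x
  dy/dx = -(∂F/∂x)/(∂F/∂y) = -(8xy)/(4x^2 + 4y^3) = -2xy/(x^2 + y^3)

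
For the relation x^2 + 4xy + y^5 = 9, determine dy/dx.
Apply d/dx to both sides, remembering that y depends on x. Each occurrence of y therefore brings in a y' = dy/dx via the chain rule.

With F(x, y) equal to the left-hand side minus the right, differentiate F term by term:
  d/dx[x^2] = 2x
  d/dx[4xy] = 4x·y' + 4y
  d/dx[y^5] = 5y^4·y'
  d/dx[-9] = 0
Adding these up, d/dx[F] = 0 becomes
  (2x + 4y) + (4x + 5y^4)·y' = 0,
so isolating y',
  dy/dx = -(2x + 4y)/(4x + 5y^4) = 2(-x - 2y)/(4x + 5y^4)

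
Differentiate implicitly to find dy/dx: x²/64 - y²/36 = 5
Take d/dx of both sides. Since y is implicitly a function of x, the chain rule attaches a y' = dy/dx factor whenever we differentiate through y.

Set F(x, y) = (left side) − (right side), so the curve is F = 0. Differentiating each term of F:
  d/dx[x^2/64] = x/32
  d/dx[-y^2/36] = -y·y'/18
  d/dx[-5] = 0

Collecting, the y'-free part is the partial derivative in x and the y' coefficient is the partial derivative in y:
  ∂F/∂x = x/32
  ∂F/∂y = -y/18

so d/dx[F(x, y(x))] = ∂F/∂x + (∂F/∂y)·y' = 0. Rearranging,
  dy/dx = -(∂F/∂x)/(∂F/∂y) = -(x/32)/(-y/18) = 9x/(16y)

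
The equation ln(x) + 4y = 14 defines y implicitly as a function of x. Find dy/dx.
Take d/dx of both sides. Since y is implicitly a function of x, the chain rule attaches a y' = dy/dx factor whenever we differentiate through y.

Set F(x, y) = (left side) − (right side), so the curve is F = 0. Differentiating each term of F:
  d/dx[4y] = 4·y'
  d/dx[ln(x)] = 1/x
  d/dx[-14] = 0

Collecting, the y'-free part is the partial derivative in x and the y' coefficient is the partial derivative in y:
  ∂F/∂x = 1/x
  ∂F/∂y = 4

so d/dx[F(x, y(x))] = ∂F/∂x + (∂F/∂y)·y' = 0. Rearranging,
  dy/dx = -(∂F/∂x)/(∂F/∂y) = -(1/x)/(4) = -1/(4x)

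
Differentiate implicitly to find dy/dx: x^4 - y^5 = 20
Apply d/dx to both sides, remembering that y depends on x. Each occurrence of y therefore brings in a y' = dy/dx via the chain rule.

With F(x, y) equal to the left-hand side minus the right, differentiate F term by term:
  d/dx[x^4] = 4x^3
  d/dx[-y^5] = -5y^4·y'
  d/dx[-20] = 0
Adding these up, d/dx[F] = 0 becomes
  (4x^3) + (-5y^4)·y' = 0,
so isolating y',
  dy/dx = -(4x^3)/(-5y^4) = 4x^3/(5y^4)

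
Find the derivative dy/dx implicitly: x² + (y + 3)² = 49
Differentiate the relation implicitly: treat y = y(x) and apply the chain rule, so every y-derivative picks up a y' = dy/dx factor.

With everything moved to the left-hand side, differentiate term by term:
  d/dx[x^2] = 2x
  d/dx[(y + 3)^2] = 2·y'(y + 3)
  d/dx[-49] = 0

Separating the contributions that come from x directly and those that come through y:
  without y':      2x
  multiplying y':  2y + 6

so (2x) + (2y + 6)·y' = 0, and therefore
  dy/dx = -(2x)/(2y + 6) = -x/(y + 3)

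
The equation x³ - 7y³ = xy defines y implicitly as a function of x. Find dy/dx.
Take d/dx of both sides. Since y is implicitly a function of x, the chain rule attaches a y' = dy/dx factor whenever we differentiate through y.

Set F(x, y) = (left side) − (right side), so the curve is F = 0. Differentiating each term of F:
  d/dx[x^3] = 3x^2
  d/dx[-xy] = -x·y' - y
  d/dx[-7y^3] = -21y^2·y'

Collecting, the y'-free part is the partial derivative in x and the y' coefficient is the partial derivative in y:
  ∂F/∂x = 3x^2 - y
  ∂F/∂y = -x - 21y^2

so d/dx[F(x, y(x))] = ∂F/∂x + (∂F/∂y)·y' = 0. Rearranging,
  dy/dx = -(∂F/∂x)/(∂F/∂y) = -(3x^2 - y)/(-x - 21y^2) = (3x^2 - y)/(x + 21y^2)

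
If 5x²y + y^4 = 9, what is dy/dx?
Differentiate the relation implicitly: treat y = y(x) and apply the chain rule, so every y-derivative picks up a y' = dy/dx factor.

With everything moved to the left-hand side, differentiate term by term:
  d/dx[5x^2y] = 5x^2·y' + 10xy
  d/dx[y^4] = 4y^3·y'
  d/dx[-9] = 0

Separating the contributions that come from x directly and those that come through y:
  without y':      10xy
  multiplying y':  5x^2 + 4y^3

so (10xy) + (5x^2 + 4y^3)·y' = 0, and therefore
  dy/dx = -(10xy)/(5x^2 + 4y^3) = -10xy/(5x^2 + 4y^3)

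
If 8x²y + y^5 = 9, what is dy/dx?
Take d/dx of both sides. Since y is implicitly a function of x, the chain rule attaches a y' = dy/dx factor whenever we differentiate through y.

Set F(x, y) = (left side) − (right side), so the curve is F = 0. Differentiating each term of F:
  d/dx[8x^2y] = 8x^2·y' + 16xy
  d/dx[y^5] = 5y^4·y'
  d/dx[-9] = 0

Collecting, the y'-free part is the partial derivative in x and the y' coefficient is the partial derivative in y:
  ∂F/∂x = 16xy
  ∂F/∂y = 8x^2 + 5y^4

so d/dx[F(x, y(x))] = ∂F/∂x + (∂F/∂y)·y' = 0. Rearranging,
  dy/dx = -(∂F/∂x)/(∂F/∂y) = -(16xy)/(8x^2 + 5y^4) = -16xy/(8x^2 + 5y^4)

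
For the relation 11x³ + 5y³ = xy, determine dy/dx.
Apply d/dx to both sides, remembering that y depends on x. Each occurrence of y therefore brings in a y' = dy/dx via the chain rule.

With F(x, y) equal to the left-hand side minus the right, differentiate F term by term:
  d/dx[11x^3] = 33x^2
  d/dx[-xy] = -x·y' - y
  d/dx[5y^3] = 15y^2·y'
Adding these up, d/dx[F] = 0 becomes
  (33x^2 - y) + (-x + 15y^2)·y' = 0,
so isolating y',
  dy/dx = -(33x^2 - y)/(-x + 15y^2) = (33x^2 - y)/(x - 15y^2)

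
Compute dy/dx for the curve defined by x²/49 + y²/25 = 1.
Differentiate both sides with respect to x, treating y as y(x). By the chain rule, any term containing y contributes a factor of y' = dy/dx when we differentiate it.

Move every term to one side and write the relation as F(x, y) = 0. Term by term,
  d/dx[x^2/49] = 2x/49
  d/dx[y^2/25] = 2y·y'/25
  d/dx[-1] = 0

The pieces without y' make up ∂F/∂x and the coefficient of y' is ∂F/∂y:
  ∂F/∂x = 2x/49,
  ∂F/∂y = 2y/25.

Since d/dx[F] = ∂F/∂x + (∂F/∂y)·y' = 0, solve for y':
  (∂F/∂y)·y' = -∂F/∂x
  dy/dx = -(∂F/∂x)/(∂F/∂y) = -(2x/49)/(2y/25) = -25x/(49y)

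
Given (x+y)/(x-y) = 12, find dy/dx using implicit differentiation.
Apply d/dx to both sides, remembering that y depends on x. Each occurrence of y therefore brings in a y' = dy/dx via the chain rule.

With F(x, y) equal to the left-hand side minus the right, differentiate F term by term:
  d/dx[(x + y)/(x - y)] = (y' + 1)/(x - y) + (x + y)(y' - 1)/(x - y)^2
  d/dx[-12] = 0
Adding these up, d/dx[F] = 0 becomes
  (1/(x - y) - (x + y)/(x - y)^2) + (1/(x - y) + (x + y)/(x - y)^2)·y' = 0,
so isolating y',
  dy/dx = -(1/(x - y) - (x + y)/(x - y)^2)/(1/(x - y) + (x + y)/(x - y)^2)
        = -(-2y/(x - y)^2)/(2x/(x - y)^2) = y/x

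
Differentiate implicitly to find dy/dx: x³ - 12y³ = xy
Differentiate both sides with respect to x, treating y as y(x). By the chain rule, any term containing y contributes a factor of y' = dy/dx when we differentiate it.

Move every term to one side and write the relation as F(x, y) = 0. Term by term,
  d/dx[x^3] = 3x^2
  d/dx[-xy] = -x·y' - y
  d/dx[-12y^3] = -36y^2·y'

The pieces without y' make up ∂F/∂x and the coefficient of y' is ∂F/∂y:
  ∂F/∂x = 3x^2 - y,
  ∂F/∂y = -x - 36y^2.

Since d/dx[F] = ∂F/∂x + (∂F/∂y)·y' = 0, solve for y':
  (∂F/∂y)·y' = -∂F/∂x
  dy/dx = -(∂F/∂x)/(∂F/∂y) = -(3x^2 - y)/(-x - 36y^2) = (3x^2 - y)/(x + 36y^2)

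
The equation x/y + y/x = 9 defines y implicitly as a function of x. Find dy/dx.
Apply d/dx to both sides, remembering that y depends on x. Each occurrence of y therefore brings in a y' = dy/dx via the chain rule.

With F(x, y) equal to the left-hand side minus the right, differentiate F term by term:
  d/dx[x/y] = -x·y'/y^2 + 1/y
  d/dx[y/x] = y'/x - y/x^2
  d/dx[-9] = 0
Adding these up, d/dx[F] = 0 becomes
  (1/y - y/x^2) + (-x/y^2 + 1/x)·y' = 0,
so isolating y',
  dy/dx = -(1/y - y/x^2)/(-x/y^2 + 1/x)
        = -((x - y)(x + y)/(x^2y))/(-(x - y)(x + y)/(xy^2)) = y/x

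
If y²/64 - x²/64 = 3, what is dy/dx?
Differentiate the relation implicitly: treat y = y(x) and apply the chain rule, so every y-derivative picks up a y' = dy/dx factor.

With everything moved to the left-hand side, differentiate term by term:
  d/dx[-x^2/64] = -x/32
  d/dx[y^2/64] = y·y'/32
  d/dx[-3] = 0

Separating the contributions that come from x directly and those that come through y:
  without y':      -x/32
  multiplying y':  y/32

so (-x/32) + (y/32)·y' = 0, and therefore
  dy/dx = -(-x/32)/(y/32) = x/y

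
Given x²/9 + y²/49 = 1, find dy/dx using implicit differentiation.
Differentiate both sides with respect to x, treating y as y(x). By the chain rule, any term containing y contributes a factor of y' = dy/dx when we differentiate it.

Move every term to one side and write the relation as F(x, y) = 0. Term by term,
  d/dx[x^2/9] = 2x/9
  d/dx[y^2/49] = 2y·y'/49
  d/dx[-1] = 0

The pieces without y' make up ∂F/∂x and the coefficient of y' is ∂F/∂y:
  ∂F/∂x = 2x/9,
  ∂F/∂y = 2y/49.

Since d/dx[F] = ∂F/∂x + (∂F/∂y)·y' = 0, solve for y':
  (∂F/∂y)·y' = -∂F/∂x
  dy/dx = -(∂F/∂x)/(∂F/∂y) = -(2x/9)/(2y/49) = -49x/(9y)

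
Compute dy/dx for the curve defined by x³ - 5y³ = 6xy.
Apply d/dx to both sides, remembering that y depends on x. Each occurrence of y therefore brings in a y' = dy/dx via the chain rule.

With F(x, y) equal to the left-hand side minus the right, differentiate F term by term:
  d/dx[x^3] = 3x^2
  d/dx[-6xy] = -6x·y' - 6y
  d/dx[-5y^3] = -15y^2·y'
Adding these up, d/dx[F] = 0 becomes
  (3x^2 - 6y) + (-6x - 15y^2)·y' = 0,
so isolating y',
  dy/dx = -(3x^2 - 6y)/(-6x - 15y^2) = (x^2 - 2y)/(2x + 5y^2)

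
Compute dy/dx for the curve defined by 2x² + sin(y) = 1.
Differentiate both sides with respect to x, treating y as y(x). By the chain rule, any term containing y contributes a factor of y' = dy/dx when we differentiate it.

Move every term to one side and write the relation as F(x, y) = 0. Term by term,
  d/dx[2x^2] = 4x
  d/dx[sin(y)] = y'·cos(y)
  d/dx[-1] = 0

The pieces without y' make up ∂F/∂x and the coefficient of y' is ∂F/∂y:
  ∂F/∂x = 4x,
  ∂F/∂y = cos(y).

Since d/dx[F] = ∂F/∂x + (∂F/∂y)·y' = 0, solve for y':
  (∂F/∂y)·y' = -∂F/∂x
  dy/dx = -(∂F/∂x)/(∂F/∂y) = -(4x)/(cos(y)) = -4x/cos(y)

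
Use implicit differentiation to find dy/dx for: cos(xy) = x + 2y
Differentiate the relation implicitly: treat y = y(x) and apply the chain rule, so every y-derivative picks up a y' = dy/dx factor.

With everything moved to the left-hand side, differentiate term by term:
  d/dx[-x] = -1
  d/dx[-2y] = -2·y'
  d/dx[cos(xy)] = -(x·y' + y)·sin(xy)

Separating the contributions that come from x directly and those that come through y:
  without y':      -y·sin(xy) - 1
  multiplying y':  -x·sin(xy) - 2

so (-y·sin(xy) - 1) + (-x·sin(xy) - 2)·y' = 0, and therefore
  dy/dx = -(-y·sin(xy) - 1)/(-x·sin(xy) - 2) = -(y·sin(xy) + 1)/(x·sin(xy) + 2)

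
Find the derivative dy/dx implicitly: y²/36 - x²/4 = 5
Take d/dx of both sides. Since y is implicitly a function of x, the chain rule attaches a y' = dy/dx factor whenever we differentiate through y.

Set F(x, y) = (left side) − (right side), so the curve is F = 0. Differentiating each term of F:
  d/dx[-x^2/4] = -x/2
  d/dx[y^2/36] = y·y'/18
  d/dx[-5] = 0

Collecting, the y'-free part is the partial derivative in x and the y' coefficient is the partial derivative in y:
  ∂F/∂x = -x/2
  ∂F/∂y = y/18

so d/dx[F(x, y(x))] = ∂F/∂x + (∂F/∂y)·y' = 0. Rearranging,
  dy/dx = -(∂F/∂x)/(∂F/∂y) = -(-x/2)/(y/18) = 9x/y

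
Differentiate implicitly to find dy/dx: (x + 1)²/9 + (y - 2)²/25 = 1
Differentiate both sides with respect to x, treating y as y(x). By the chain rule, any term containing y contributes a factor of y' = dy/dx when we differentiate it.

Move every term to one side and write the relation as F(x, y) = 0. Term by term,
  d/dx[(x + 1)^2/9] = 2x/9 + 2/9
  d/dx[(y - 2)^2/25] = 2·y'(y - 2)/25
  d/dx[-1] = 0

The pieces without y' make up ∂F/∂x and the coefficient of y' is ∂F/∂y:
  ∂F/∂x = 2x/9 + 2/9,
  ∂F/∂y = 2y/25 - 4/25.

Since d/dx[F] = ∂F/∂x + (∂F/∂y)·y' = 0, solve for y':
  (∂F/∂y)·y' = -∂F/∂x
  dy/dx = -(∂F/∂x)/(∂F/∂y) = -(2x/9 + 2/9)/(2y/25 - 4/25)
        = -(2(x + 1)/9)/(2(y - 2)/25) = 25(-x - 1)/(9(y - 2))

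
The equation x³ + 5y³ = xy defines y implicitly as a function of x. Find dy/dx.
Take d/dx of both sides. Since y is implicitly a function of x, the chain rule attaches a y' = dy/dx factor whenever we differentiate through y.

Set F(x, y) = (left side) − (right side), so the curve is F = 0. Differentiating each term of F:
  d/dx[x^3] = 3x^2
  d/dx[-xy] = -x·y' - y
  d/dx[5y^3] = 15y^2·y'

Collecting, the y'-free part is the partial derivative in x and the y' coefficient is the partial derivative in y:
  ∂F/∂x = 3x^2 - y
  ∂F/∂y = -x + 15y^2

so d/dx[F(x, y(x))] = ∂F/∂x + (∂F/∂y)·y' = 0. Rearranging,
  dy/dx = -(∂F/∂x)/(∂F/∂y) = -(3x^2 - y)/(-x + 15y^2) = (3x^2 - y)/(x - 15y^2)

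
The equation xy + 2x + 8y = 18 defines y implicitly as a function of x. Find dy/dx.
Differentiate the relation implicitly: treat y = y(x) and apply the chain rule, so every y-derivative picks up a y' = dy/dx factor.

With everything moved to the left-hand side, differentiate term by term:
  d/dx[xy] = x·y' + y
  d/dx[2x] = 2
  d/dx[8y] = 8·y'
  d/dx[-18] = 0

Separating the contributions that come from x directly and those that come through y:
  without y':      y + 2
  multiplying y':  x + 8

so (y + 2) + (x + 8)·y' = 0, and therefore
  dy/dx = -(y + 2)/(x + 8) = (-y - 2)/(x + 8)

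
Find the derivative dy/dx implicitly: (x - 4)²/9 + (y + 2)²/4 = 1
Apply d/dx to both sides, remembering that y depends on x. Each occurrence of y therefore brings in a y' = dy/dx via the chain rule.

With F(x, y) equal to the left-hand side minus the right, differentiate F term by term:
  d/dx[(x - 4)^2/9] = 2x/9 - 8/9
  d/dx[(y + 2)^2/4] = y'(y + 2)/2
  d/dx[-1] = 0
Adding these up, d/dx[F] = 0 becomes
  (2x/9 - 8/9) + (y/2 + 1)·y' = 0,
so isolating y',
  dy/dx = -(2x/9 - 8/9)/(y/2 + 1)
        = -(2(x - 4)/9)/((y + 2)/2) = 4(4 - x)/(9(y + 2))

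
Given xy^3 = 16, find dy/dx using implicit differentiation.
Differentiate both sides with respect to x, treating y as y(x). By the chain rule, any term containing y contributes a factor of y' = dy/dx when we differentiate it.

Move every term to one side and write the relation as F(x, y) = 0. Term by term,
  d/dx[xy^3] = 3xy^2·y' + y^3
  d/dx[-16] = 0

The pieces without y' make up ∂F/∂x and the coefficient of y' is ∂F/∂y:
  ∂F/∂x = y^3,
  ∂F/∂y = 3xy^2.

Since d/dx[F] = ∂F/∂x + (∂F/∂y)·y' = 0, solve for y':
  (∂F/∂y)·y' = -∂F/∂x
  dy/dx = -(∂F/∂x)/(∂F/∂y) = -(y^3)/(3xy^2) = -y/(3x)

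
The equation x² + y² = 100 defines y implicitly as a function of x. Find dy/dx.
Apply d/dx to both sides, remembering that y depends on x. Each occurrence of y therefore brings in a y' = dy/dx via the chain rule.

With F(x, y) equal to the left-hand side minus the right, differentiate F term by term:
  d/dx[x^2] = 2x
  d/dx[y^2] = 2y·y'
  d/dx[-100] = 0
Adding these up, d/dx[F] = 0 becomes
  (2x) + (2y)·y' = 0,
so isolating y',
  dy/dx = -(2x)/(2y) = -x/y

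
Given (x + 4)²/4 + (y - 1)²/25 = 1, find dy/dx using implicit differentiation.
Differentiate the relation implicitly: treat y = y(x) and apply the chain rule, so every y-derivative picks up a y' = dy/dx factor.

With everything moved to the left-hand side, differentiate term by term:
  d/dx[(x + 4)^2/4] = x/2 + 2
  d/dx[(y - 1)^2/25] = 2·y'(y - 1)/25
  d/dx[-1] = 0

Separating the contributions that come from x directly and those that come through y:
  without y':      x/2 + 2
  multiplying y':  2y/25 - 2/25

so (x/2 + 2) + (2y/25 - 2/25)·y' = 0, and therefore
  dy/dx = -(x/2 + 2)/(2y/25 - 2/25)
        = -((x + 4)/2)/(2(y - 1)/25) = 25(-x - 4)/(4(y - 1))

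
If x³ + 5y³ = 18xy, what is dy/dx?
Take d/dx of both sides. Since y is implicitly a function of x, the chain rule attaches a y' = dy/dx factor whenever we differentiate through y.

Set F(x, y) = (left side) − (right side), so the curve is F = 0. Differentiating each term of F:
  d/dx[x^3] = 3x^2
  d/dx[-18xy] = -18x·y' - 18y
  d/dx[5y^3] = 15y^2·y'

Collecting, the y'-free part is the partial derivative in x and the y' coefficient is the partial derivative in y:
  ∂F/∂x = 3x^2 - 18y
  ∂F/∂y = -18x + 15y^2

so d/dx[F(x, y(x))] = ∂F/∂x + (∂F/∂y)·y' = 0. Rearranging,
  dy/dx = -(∂F/∂x)/(∂F/∂y) = -(3x^2 - 18y)/(-18x + 15y^2) = (x^2 - 6y)/(6x - 5y^2)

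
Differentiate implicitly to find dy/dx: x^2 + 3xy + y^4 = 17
Differentiate both sides with respect to x, treating y as y(x). By the chain rule, any term containing y contributes a factor of y' = dy/dx when we differentiate it.

Move every term to one side and write the relation as F(x, y) = 0. Term by term,
  d/dx[x^2] = 2x
  d/dx[3xy] = 3x·y' + 3y
  d/dx[y^4] = 4y^3·y'
  d/dx[-17] = 0

The pieces without y' make up ∂F/∂x and the coefficient of y' is ∂F/∂y:
  ∂F/∂x = 2x + 3y,
  ∂F/∂y = 3x + 4y^3.

Since d/dx[F] = ∂F/∂x + (∂F/∂y)·y' = 0, solve for y':
  (∂F/∂y)·y' = -∂F/∂x
  dy/dx = -(∂F/∂x)/(∂F/∂y) = -(2x + 3y)/(3x + 4y^3) = (-2x - 3y)/(3x + 4y^3)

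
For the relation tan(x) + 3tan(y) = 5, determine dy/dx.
Take d/dx of both sides. Since y is implicitly a function of x, the chain rule attaches a y' = dy/dx factor whenever we differentiate through y.

Set F(x, y) = (left side) − (right side), so the curve is F = 0. Differentiating each term of F:
  d/dx[tan(x)] = tan(x)^2 + 1
  d/dx[3tan(y)] = 3·y'(tan(y)^2 + 1)
  d/dx[-5] = 0

Collecting, the y'-free part is the partial derivative in x and the y' coefficient is the partial derivative in y:
  ∂F/∂x = tan(x)^2 + 1
  ∂F/∂y = 3tan(y)^2 + 3

so d/dx[F(x, y(x))] = ∂F/∂x + (∂F/∂y)·y' = 0. Rearranging,
  dy/dx = -(∂F/∂x)/(∂F/∂y) = -(tan(x)^2 + 1)/(3tan(y)^2 + 3) = -cos(y)^2/(3cos(x)^2)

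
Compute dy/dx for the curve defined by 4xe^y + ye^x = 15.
Differentiate the relation implicitly: treat y = y(x) and apply the chain rule, so every y-derivative picks up a y' = dy/dx factor.

With everything moved to the left-hand side, differentiate term by term:
  d/dx[4x·e^(y)] = 4x·y'·e^(y) + 4e^(y)
  d/dx[y·e^(x)] = y·e^(x) + y'·e^(x)
  d/dx[-15] = 0

Separating the contributions that come from x directly and those that come through y:
  without y':      y·e^(x) + 4e^(y)
  multiplying y':  4x·e^(y) + e^(x)

so (y·e^(x) + 4e^(y)) + (4x·e^(y) + e^(x))·y' = 0, and therefore
  dy/dx = -(y·e^(x) + 4e^(y))/(4x·e^(y) + e^(x)) = (-y·e^(x) - 4e^(y))/(4x·e^(y) + e^(x))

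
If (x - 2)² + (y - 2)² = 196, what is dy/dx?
Take d/dx of both sides. Since y is implicitly a function of x, the chain rule attaches a y' = dy/dx factor whenever we differentiate through y.

Set F(x, y) = (left side) − (right side), so the curve is F = 0. Differentiating each term of F:
  d/dx[(x - 2)^2] = 2x - 4
  d/dx[(y - 2)^2] = 2·y'(y - 2)
  d/dx[-196] = 0

Collecting, the y'-free part is the partial derivative in x and the y' coefficient is the partial derivative in y:
  ∂F/∂x = 2x - 4
  ∂F/∂y = 2y - 4

so d/dx[F(x, y(x))] = ∂F/∂x + (∂F/∂y)·y' = 0. Rearranging,
  dy/dx = -(∂F/∂x)/(∂F/∂y) = -(2x - 4)/(2y - 4) = (2 - x)/(y - 2)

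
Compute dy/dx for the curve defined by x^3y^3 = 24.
Differentiate both sides with respect to x, treating y as y(x). By the chain rule, any term containing y contributes a factor of y' = dy/dx when we differentiate it.

Move every term to one side and write the relation as F(x, y) = 0. Term by term,
  d/dx[x^3y^3] = 3x^3y^2·y' + 3x^2y^3
  d/dx[-24] = 0

The pieces without y' make up ∂F/∂x and the coefficient of y' is ∂F/∂y:
  ∂F/∂x = 3x^2y^3,
  ∂F/∂y = 3x^3y^2.

Since d/dx[F] = ∂F/∂x + (∂F/∂y)·y' = 0, solve for y':
  (∂F/∂y)·y' = -∂F/∂x
  dy/dx = -(∂F/∂x)/(∂F/∂y) = -(3x^2y^3)/(3x^3y^2) = -y/x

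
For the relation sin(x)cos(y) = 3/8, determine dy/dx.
Take d/dx of both sides. Since y is implicitly a function of x, the chain rule attaches a y' = dy/dx factor whenever we differentiate through y.

Set F(x, y) = (left side) − (right side), so the curve is F = 0. Differentiating each term of F:
  d/dx[sin(x)·cos(y)] = -y'·sin(x)·sin(y) + cos(x)·cos(y)
  d/dx[-3/8] = 0

Collecting, the y'-free part is the partial derivative in x and the y' coefficient is the partial derivative in y:
  ∂F/∂x = cos(x)·cos(y)
  ∂F/∂y = -sin(x)·sin(y)

so d/dx[F(x, y(x))] = ∂F/∂x + (∂F/∂y)·y' = 0. Rearranging,
  dy/dx = -(∂F/∂x)/(∂F/∂y) = -(cos(x)·cos(y))/(-sin(x)·sin(y)) = 1/(tan(x)·tan(y))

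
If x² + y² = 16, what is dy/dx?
Take d/dx of both sides. Since y is implicitly a function of x, the chain rule attaches a y' = dy/dx factor whenever we differentiate through y.

Set F(x, y) = (left side) − (right side), so the curve is F = 0. Differentiating each term of F:
  d/dx[x^2] = 2x
  d/dx[y^2] = 2y·y'
  d/dx[-16] = 0

Collecting, the y'-free part is the partial derivative in x and the y' coefficient is the partial derivative in y:
  ∂F/∂x = 2x
  ∂F/∂y = 2y

so d/dx[F(x, y(x))] = ∂F/∂x + (∂F/∂y)·y' = 0. Rearranging,
  dy/dx = -(∂F/∂x)/(∂F/∂y) = -(2x)/(2y) = -x/y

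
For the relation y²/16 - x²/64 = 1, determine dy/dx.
Take d/dx of both sides. Since y is implicitly a function of x, the chain rule attaches a y' = dy/dx factor whenever we differentiate through y.

Set F(x, y) = (left side) − (right side), so the curve is F = 0. Differentiating each term of F:
  d/dx[-x^2/64] = -x/32
  d/dx[y^2/16] = y·y'/8
  d/dx[-1] = 0

Collecting, the y'-free part is the partial derivative in x and the y' coefficient is the partial derivative in y:
  ∂F/∂x = -x/32
  ∂F/∂y = y/8

so d/dx[F(x, y(x))] = ∂F/∂x + (∂F/∂y)·y' = 0. Rearranging,
  dy/dx = -(∂F/∂x)/(∂F/∂y) = -(-x/32)/(y/8) = x/(4y)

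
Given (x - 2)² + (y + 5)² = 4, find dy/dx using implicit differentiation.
Differentiate both sides with respect to x, treating y as y(x). By the chain rule, any term containing y contributes a factor of y' = dy/dx when we differentiate it.

Move every term to one side and write the relation as F(x, y) = 0. Term by term,
  d/dx[(x - 2)^2] = 2x - 4
  d/dx[(y + 5)^2] = 2·y'(y + 5)
  d/dx[-4] = 0

The pieces without y' make up ∂F/∂x and the coefficient of y' is ∂F/∂y:
  ∂F/∂x = 2x - 4,
  ∂F/∂y = 2y + 10.

Since d/dx[F] = ∂F/∂x + (∂F/∂y)·y' = 0, solve for y':
  (∂F/∂y)·y' = -∂F/∂x
  dy/dx = -(∂F/∂x)/(∂F/∂y) = -(2x - 4)/(2y + 10) = (2 - x)/(y + 5)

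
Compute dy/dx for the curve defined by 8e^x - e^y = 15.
Apply d/dx to both sides, remembering that y depends on x. Each occurrence of y therefore brings in a y' = dy/dx via the chain rule.

With F(x, y) equal to the left-hand side minus the right, differentiate F term by term:
  d/dx[8e^(x)] = 8e^(x)
  d/dx[-e^(y)] = -y'·e^(y)
  d/dx[-15] = 0
Adding these up, d/dx[F] = 0 becomes
  (8e^(x)) + (-e^(y))·y' = 0,
so isolating y',
  dy/dx = -(8e^(x))/(-e^(y)) = 8e^(x - y)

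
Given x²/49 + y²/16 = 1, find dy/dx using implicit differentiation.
Apply d/dx to both sides, remembering that y depends on x. Each occurrence of y therefore brings in a y' = dy/dx via the chain rule.

With F(x, y) equal to the left-hand side minus the right, differentiate F term by term:
  d/dx[x^2/49] = 2x/49
  d/dx[y^2/16] = y·y'/8
  d/dx[-1] = 0
Adding these up, d/dx[F] = 0 becomes
  (2x/49) + (y/8)·y' = 0,
so isolating y',
  dy/dx = -(2x/49)/(y/8) = -16x/(49y)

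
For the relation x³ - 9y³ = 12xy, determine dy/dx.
Differentiate the relation implicitly: treat y = y(x) and apply the chain rule, so every y-derivative picks up a y' = dy/dx factor.

With everything moved to the left-hand side, differentiate term by term:
  d/dx[x^3] = 3x^2
  d/dx[-12xy] = -12x·y' - 12y
  d/dx[-9y^3] = -27y^2·y'

Separating the contributions that come from x directly and those that come through y:
  without y':      3x^2 - 12y
  multiplying y':  -12x - 27y^2

so (3x^2 - 12y) + (-12x - 27y^2)·y' = 0, and therefore
  dy/dx = -(3x^2 - 12y)/(-12x - 27y^2) = (x^2 - 4y)/(4x + 9y^2)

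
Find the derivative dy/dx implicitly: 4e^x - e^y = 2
Differentiate both sides with respect to x, treating y as y(x). By the chain rule, any term containing y contributes a factor of y' = dy/dx when we differentiate it.

Move every term to one side and write the relation as F(x, y) = 0. Term by term,
  d/dx[4e^(x)] = 4e^(x)
  d/dx[-e^(y)] = -y'·e^(y)
  d/dx[-2] = 0

The pieces without y' make up ∂F/∂x and the coefficient of y' is ∂F/∂y:
  ∂F/∂x = 4e^(x),
  ∂F/∂y = -e^(y).

Since d/dx[F] = ∂F/∂x + (∂F/∂y)·y' = 0, solve for y':
  (∂F/∂y)·y' = -∂F/∂x
  dy/dx = -(∂F/∂x)/(∂F/∂y) = -(4e^(x))/(-e^(y)) = 4e^(x - y)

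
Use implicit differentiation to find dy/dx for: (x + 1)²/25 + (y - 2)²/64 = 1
Differentiate both sides with respect to x, treating y as y(x). By the chain rule, any term containing y contributes a factor of y' = dy/dx when we differentiate it.

Move every term to one side and write the relation as F(x, y) = 0. Term by term,
  d/dx[(x + 1)^2/25] = 2x/25 + 2/25
  d/dx[(y - 2)^2/64] = y'(y - 2)/32
  d/dx[-1] = 0

The pieces without y' make up ∂F/∂x and the coefficient of y' is ∂F/∂y:
  ∂F/∂x = 2x/25 + 2/25,
  ∂F/∂y = y/32 - 1/16.

Since d/dx[F] = ∂F/∂x + (∂F/∂y)·y' = 0, solve for y':
  (∂F/∂y)·y' = -∂F/∂x
  dy/dx = -(∂F/∂x)/(∂F/∂y) = -(2x/25 + 2/25)/(y/32 - 1/16)
        = -(2(x + 1)/25)/((y - 2)/32) = 64(-x - 1)/(25(y - 2))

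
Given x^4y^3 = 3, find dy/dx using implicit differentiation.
Take d/dx of both sides. Since y is implicitly a function of x, the chain rule attaches a y' = dy/dx factor whenever we differentiate through y.

Set F(x, y) = (left side) − (right side), so the curve is F = 0. Differentiating each term of F:
  d/dx[x^4y^3] = 3x^4y^2·y' + 4x^3y^3
  d/dx[-3] = 0

Collecting, the y'-free part is the partial derivative in x and the y' coefficient is the partial derivative in y:
  ∂F/∂x = 4x^3y^3
  ∂F/∂y = 3x^4y^2

so d/dx[F(x, y(x))] = ∂F/∂x + (∂F/∂y)·y' = 0. Rearranging,
  dy/dx = -(∂F/∂x)/(∂F/∂y) = -(4x^3y^3)/(3x^4y^2) = -4y/(3x)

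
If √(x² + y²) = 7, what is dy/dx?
Differentiate both sides with respect to x, treating y as y(x). By the chain rule, any term containing y contributes a factor of y' = dy/dx when we differentiate it.

Move every term to one side and write the relation as F(x, y) = 0. Term by term,
  d/dx[√(x^2 + y^2)] = (x + y·y')/√(x^2 + y^2)
  d/dx[-7] = 0

The pieces without y' make up ∂F/∂x and the coefficient of y' is ∂F/∂y:
  ∂F/∂x = x/√(x^2 + y^2),
  ∂F/∂y = y/√(x^2 + y^2).

Since d/dx[F] = ∂F/∂x + (∂F/∂y)·y' = 0, solve for y':
  (∂F/∂y)·y' = -∂F/∂x
  dy/dx = -(∂F/∂x)/(∂F/∂y) = -(x/√(x^2 + y^2))/(y/√(x^2 + y^2)) = -x/y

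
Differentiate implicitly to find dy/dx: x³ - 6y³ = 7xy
Apply d/dx to both sides, remembering that y depends on x. Each occurrence of y therefore brings in a y' = dy/dx via the chain rule.

With F(x, y) equal to the left-hand side minus the right, differentiate F term by term:
  d/dx[x^3] = 3x^2
  d/dx[-7xy] = -7x·y' - 7y
  d/dx[-6y^3] = -18y^2·y'
Adding these up, d/dx[F] = 0 becomes
  (3x^2 - 7y) + (-7x - 18y^2)·y' = 0,
so isolating y',
  dy/dx = -(3x^2 - 7y)/(-7x - 18y^2) = (3x^2 - 7y)/(7x + 18y^2)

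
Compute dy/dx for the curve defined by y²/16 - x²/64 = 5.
Differentiate both sides with respect to x, treating y as y(x). By the chain rule, any term containing y contributes a factor of y' = dy/dx when we differentiate it.

Move every term to one side and write the relation as F(x, y) = 0. Term by term,
  d/dx[-x^2/64] = -x/32
  d/dx[y^2/16] = y·y'/8
  d/dx[-5] = 0

The pieces without y' make up ∂F/∂x and the coefficient of y' is ∂F/∂y:
  ∂F/∂x = -x/32,
  ∂F/∂y = y/8.

Since d/dx[F] = ∂F/∂x + (∂F/∂y)·y' = 0, solve for y':
  (∂F/∂y)·y' = -∂F/∂x
  dy/dx = -(∂F/∂x)/(∂F/∂y) = -(-x/32)/(y/8) = x/(4y)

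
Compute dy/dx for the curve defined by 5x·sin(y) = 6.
Differentiate the relation implicitly: treat y = y(x) and apply the chain rule, so every y-derivative picks up a y' = dy/dx factor.

With everything moved to the left-hand side, differentiate term by term:
  d/dx[5x·sin(y)] = 5x·y'·cos(y) + 5sin(y)
  d/dx[-6] = 0

Separating the contributions that come from x directly and those that come through y:
  without y':      5sin(y)
  multiplying y':  5x·cos(y)

so (5sin(y)) + (5x·cos(y))·y' = 0, and therefore
  dy/dx = -(5sin(y))/(5x·cos(y)) = -tan(y)/x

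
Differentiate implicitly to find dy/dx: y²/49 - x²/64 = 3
Differentiate both sides with respect to x, treating y as y(x). By the chain rule, any term containing y contributes a factor of y' = dy/dx when we differentiate it.

Move every term to one side and write the relation as F(x, y) = 0. Term by term,
  d/dx[-x^2/64] = -x/32
  d/dx[y^2/49] = 2y·y'/49
  d/dx[-3] = 0

The pieces without y' make up ∂F/∂x and the coefficient of y' is ∂F/∂y:
  ∂F/∂x = -x/32,
  ∂F/∂y = 2y/49.

Since d/dx[F] = ∂F/∂x + (∂F/∂y)·y' = 0, solve for y':
  (∂F/∂y)·y' = -∂F/∂x
  dy/dx = -(∂F/∂x)/(∂F/∂y) = -(-x/32)/(2y/49) = 49x/(64y)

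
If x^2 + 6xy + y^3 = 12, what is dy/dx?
Take d/dx of both sides. Since y is implicitly a function of x, the chain rule attaches a y' = dy/dx factor whenever we differentiate through y.

Set F(x, y) = (left side) − (right side), so the curve is F = 0. Differentiating each term of F:
  d/dx[x^2] = 2x
  d/dx[6xy] = 6x·y' + 6y
  d/dx[y^3] = 3y^2·y'
  d/dx[-12] = 0

Collecting, the y'-free part is the partial derivative in x and the y' coefficient is the partial derivative in y:
  ∂F/∂x = 2x + 6y
  ∂F/∂y = 6x + 3y^2

so d/dx[F(x, y(x))] = ∂F/∂x + (∂F/∂y)·y' = 0. Rearranging,
  dy/dx = -(∂F/∂x)/(∂F/∂y) = -(2x + 6y)/(6x + 3y^2) = 2(-x - 3y)/(3(2x + y^2))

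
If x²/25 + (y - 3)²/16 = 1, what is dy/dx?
Apply d/dx to both sides, remembering that y depends on x. Each occurrence of y therefore brings in a y' = dy/dx via the chain rule.

With F(x, y) equal to the left-hand side minus the right, differentiate F term by term:
  d/dx[x^2/25] = 2x/25
  d/dx[(y - 3)^2/16] = y'(y - 3)/8
  d/dx[-1] = 0
Adding these up, d/dx[F] = 0 becomes
  (2x/25) + (y/8 - 3/8)·y' = 0,
so isolating y',
  dy/dx = -(2x/25)/(y/8 - 3/8)
        = -(2x/25)/((y - 3)/8) = -16x/(25y - 75)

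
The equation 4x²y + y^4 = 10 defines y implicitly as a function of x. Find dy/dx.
Differentiate the relation implicitly: treat y = y(x) and apply the chain rule, so every y-derivative picks up a y' = dy/dx factor.

With everything moved to the left-hand side, differentiate term by term:
  d/dx[4x^2y] = 4x^2·y' + 8xy
  d/dx[y^4] = 4y^3·y'
  d/dx[-10] = 0

Separating the contributions that come from x directly and those that come through y:
  without y':      8xy
  multiplying y':  4x^2 + 4y^3

so (8xy) + (4x^2 + 4y^3)·y' = 0, and therefore
  dy/dx = -(8xy)/(4x^2 + 4y^3) = -2xy/(x^2 + y^3)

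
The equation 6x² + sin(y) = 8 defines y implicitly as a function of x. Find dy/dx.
Take d/dx of both sides. Since y is implicitly a function of x, the chain rule attaches a y' = dy/dx factor whenever we differentiate through y.

Set F(x, y) = (left side) − (right side), so the curve is F = 0. Differentiating each term of F:
  d/dx[6x^2] = 12x
  d/dx[sin(y)] = y'·cos(y)
  d/dx[-8] = 0

Collecting, the y'-free part is the partial derivative in x and the y' coefficient is the partial derivative in y:
  ∂F/∂x = 12x
  ∂F/∂y = cos(y)

so d/dx[F(x, y(x))] = ∂F/∂x + (∂F/∂y)·y' = 0. Rearranging,
  dy/dx = -(∂F/∂x)/(∂F/∂y) = -(12x)/(cos(y)) = -12x/cos(y)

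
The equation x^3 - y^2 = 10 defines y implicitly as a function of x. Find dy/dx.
Apply d/dx to both sides, remembering that y depends on x. Each occurrence of y therefore brings in a y' = dy/dx via the chain rule.

With F(x, y) equal to the left-hand side minus the right, differentiate F term by term:
  d/dx[x^3] = 3x^2
  d/dx[-y^2] = -2y·y'
  d/dx[-10] = 0
Adding these up, d/dx[F] = 0 becomes
  (3x^2) + (-2y)·y' = 0,
so isolating y',
  dy/dx = -(3x^2)/(-2y) = 3x^2/(2y)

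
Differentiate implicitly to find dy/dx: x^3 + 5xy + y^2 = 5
Apply d/dx to both sides, remembering that y depends on x. Each occurrence of y therefore brings in a y' = dy/dx via the chain rule.

With F(x, y) equal to the left-hand side minus the right, differentiate F term by term:
  d/dx[x^3] = 3x^2
  d/dx[5xy] = 5x·y' + 5y
  d/dx[y^2] = 2y·y'
  d/dx[-5] = 0
Adding these up, d/dx[F] = 0 becomes
  (3x^2 + 5y) + (5x + 2y)·y' = 0,
so isolating y',
  dy/dx = -(3x^2 + 5y)/(5x + 2y) = (-3x^2 - 5y)/(5x + 2y)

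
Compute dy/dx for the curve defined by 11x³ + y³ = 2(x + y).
Differentiate both sides with respect to x, treating y as y(x). By the chain rule, any term containing y contributes a factor of y' = dy/dx when we differentiate it.

Move every term to one side and write the relation as F(x, y) = 0. Term by term,
  d/dx[11x^3] = 33x^2
  d/dx[-2x] = -2
  d/dx[y^3] = 3y^2·y'
  d/dx[-2y] = -2·y'

The pieces without y' make up ∂F/∂x and the coefficient of y' is ∂F/∂y:
  ∂F/∂x = 33x^2 - 2,
  ∂F/∂y = 3y^2 - 2.

Since d/dx[F] = ∂F/∂x + (∂F/∂y)·y' = 0, solve for y':
  (∂F/∂y)·y' = -∂F/∂x
  dy/dx = -(∂F/∂x)/(∂F/∂y) = -(33x^2 - 2)/(3y^2 - 2) = (2 - 33x^2)/(3y^2 - 2)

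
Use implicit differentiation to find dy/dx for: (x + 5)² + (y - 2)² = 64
Differentiate the relation implicitly: treat y = y(x) and apply the chain rule, so every y-derivative picks up a y' = dy/dx factor.

With everything moved to the left-hand side, differentiate term by term:
  d/dx[(x + 5)^2] = 2x + 10
  d/dx[(y - 2)^2] = 2·y'(y - 2)
  d/dx[-64] = 0

Separating the contributions that come from x directly and those that come through y:
  without y':      2x + 10
  multiplying y':  2y - 4

so (2x + 10) + (2y - 4)·y' = 0, and therefore
  dy/dx = -(2x + 10)/(2y - 4) = (-x - 5)/(y - 2)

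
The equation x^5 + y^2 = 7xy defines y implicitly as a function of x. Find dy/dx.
Differentiate the relation implicitly: treat y = y(x) and apply the chain rule, so every y-derivative picks up a y' = dy/dx factor.

With everything moved to the left-hand side, differentiate term by term:
  d/dx[x^5] = 5x^4
  d/dx[-7xy] = -7x·y' - 7y
  d/dx[y^2] = 2y·y'

Separating the contributions that come from x directly and those that come through y:
  without y':      5x^4 - 7y
  multiplying y':  -7x + 2y

so (5x^4 - 7y) + (-7x + 2y)·y' = 0, and therefore
  dy/dx = -(5x^4 - 7y)/(-7x + 2y) = (5x^4 - 7y)/(7x - 2y)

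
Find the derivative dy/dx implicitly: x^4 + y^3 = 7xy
Take d/dx of both sides. Since y is implicitly a function of x, the chain rule attaches a y' = dy/dx factor whenever we differentiate through y.

Set F(x, y) = (left side) − (right side), so the curve is F = 0. Differentiating each term of F:
  d/dx[x^4] = 4x^3
  d/dx[-7xy] = -7x·y' - 7y
  d/dx[y^3] = 3y^2·y'

Collecting, the y'-free part is the partial derivative in x and the y' coefficient is the partial derivative in y:
  ∂F/∂x = 4x^3 - 7y
  ∂F/∂y = -7x + 3y^2

so d/dx[F(x, y(x))] = ∂F/∂x + (∂F/∂y)·y' = 0. Rearranging,
  dy/dx = -(∂F/∂x)/(∂F/∂y) = -(4x^3 - 7y)/(-7x + 3y^2) = (4x^3 - 7y)/(7x - 3y^2)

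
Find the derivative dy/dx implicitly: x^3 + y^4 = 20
Take d/dx of both sides. Since y is implicitly a function of x, the chain rule attaches a y' = dy/dx factor whenever we differentiate through y.

Set F(x, y) = (left side) − (right side), so the curve is F = 0. Differentiating each term of F:
  d/dx[x^3] = 3x^2
  d/dx[y^4] = 4y^3·y'
  d/dx[-20] = 0

Collecting, the y'-free part is the partial derivative in x and the y' coefficient is the partial derivative in y:
  ∂F/∂x = 3x^2
  ∂F/∂y = 4y^3

so d/dx[F(x, y(x))] = ∂F/∂x + (∂F/∂y)·y' = 0. Rearranging,
  dy/dx = -(∂F/∂x)/(∂F/∂y) = -(3x^2)/(4y^3) = -3x^2/(4y^3)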